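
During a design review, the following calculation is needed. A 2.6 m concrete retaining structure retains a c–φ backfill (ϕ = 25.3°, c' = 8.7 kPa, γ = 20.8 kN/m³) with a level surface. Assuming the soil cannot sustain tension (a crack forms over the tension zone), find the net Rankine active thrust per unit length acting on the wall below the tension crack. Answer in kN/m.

6.83 kN/m

K_a = 0.4012; √K_a = 0.6334.
Tension-crack depth z_c = 2c/(γ√K_a) = 2×8.7/(20.8×0.6334) = 1.321 m.
σ_a at base = K_a γ H − 2c√K_a = 0.4012×20.8×2.6 − 2×8.7×0.6334 = 10.68 kPa.
P_a = ½ × 10.68 × (H − z_c) = 0.5×10.68×1.279 = 6.828 kN/m.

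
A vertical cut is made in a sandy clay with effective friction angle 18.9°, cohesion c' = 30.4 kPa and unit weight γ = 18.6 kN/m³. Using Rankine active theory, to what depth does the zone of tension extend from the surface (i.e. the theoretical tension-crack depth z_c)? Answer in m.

K_a = tan²(45° − 18.9°/2) = 0.5107; √K_a = 0.7146.
The active pressure is zero where K_a γ z = 2c√K_a, so z_c = 2c/(γ√K_a) = 2×30.4/(18.6×0.7146) = 4.574 m.

4.57 m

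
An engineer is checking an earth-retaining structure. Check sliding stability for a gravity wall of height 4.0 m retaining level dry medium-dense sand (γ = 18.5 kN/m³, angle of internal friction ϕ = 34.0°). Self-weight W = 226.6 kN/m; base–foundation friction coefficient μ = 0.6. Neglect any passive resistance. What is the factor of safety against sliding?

3.25

K_a = tan²(45° − 34.0°/2) = 0.2827.
P_a = ½K_aγH² = 0.5×0.2827×18.5×4.0² = 41.84 kN/m, acting at H/3 = 1.333 m above the base.
FS_sliding = μW / P_a = 0.6×226.6 / 41.84 = 3.249.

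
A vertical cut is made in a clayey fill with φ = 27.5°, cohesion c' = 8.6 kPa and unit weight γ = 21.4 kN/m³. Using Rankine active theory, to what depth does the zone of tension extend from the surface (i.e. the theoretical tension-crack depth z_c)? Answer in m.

1.32 m

K_a = tan²(45° − 27.5°/2) = 0.3682; √K_a = 0.6068.
The active pressure is zero where K_a γ z = 2c√K_a, so z_c = 2c/(γ√K_a) = 2×8.6/(21.4×0.6068) = 1.325 m.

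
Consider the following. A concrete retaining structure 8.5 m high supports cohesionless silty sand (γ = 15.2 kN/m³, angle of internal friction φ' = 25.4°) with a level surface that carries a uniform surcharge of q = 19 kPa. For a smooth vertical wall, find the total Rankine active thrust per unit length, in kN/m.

K_a = tan²(45° − φ/2) = 0.3996.
Soil triangle: ½ K_a γ H² = 0.5×0.3996×15.2×8.5² = 219.4 kN/m.
Surcharge rectangle: K_a q H = 0.3996×19×8.5 = 64.54 kN/m.
Total = 219.4 + 64.54 = 284.0 kN/m.

284 kN/m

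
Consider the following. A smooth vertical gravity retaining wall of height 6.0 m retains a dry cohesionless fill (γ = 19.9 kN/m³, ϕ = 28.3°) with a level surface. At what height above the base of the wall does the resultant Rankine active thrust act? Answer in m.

2.00 m

K_a = 0.3568.
The pressure distribution is triangular, so the resultant acts at H/3 above the base = 6.0/3 = 2.000 m.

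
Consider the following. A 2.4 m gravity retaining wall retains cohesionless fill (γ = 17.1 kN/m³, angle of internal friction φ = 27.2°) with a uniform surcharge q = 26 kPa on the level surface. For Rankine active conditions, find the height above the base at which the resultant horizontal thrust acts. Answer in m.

K_a = 0.3726.
Triangular part P₁ = ½K_aγH² = 18.35 at H/3 = 0.8000 m; rectangular part P₂ = K_a q H = 23.25 at H/2 = 1.200 m.
ȳ = (P₁·0.8000 + P₂·1.200)/(P₁+P₂) = 1.024 m.

1.02 m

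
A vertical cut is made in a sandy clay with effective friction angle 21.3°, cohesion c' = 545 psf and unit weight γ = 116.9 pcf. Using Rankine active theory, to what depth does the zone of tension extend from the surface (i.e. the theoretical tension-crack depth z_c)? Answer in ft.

13.6 ft

K_a = tan²(45° − 21.3°/2) = 0.4671; √K_a = 0.6834.
The active pressure is zero where K_a γ z = 2c√K_a, so z_c = 2c/(γ√K_a) = 2×545/(116.9×0.6834) = 13.64 ft.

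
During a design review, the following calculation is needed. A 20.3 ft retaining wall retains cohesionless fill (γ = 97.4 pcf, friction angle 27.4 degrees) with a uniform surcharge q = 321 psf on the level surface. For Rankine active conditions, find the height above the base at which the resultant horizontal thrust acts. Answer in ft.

7.60 ft

K_a = 0.3697.
Triangular part P₁ = ½K_aγH² = 7419 at H/3 = 6.767 ft; rectangular part P₂ = K_a q H = 2409 at H/2 = 10.15 ft.
ȳ = (P₁·6.767 + P₂·10.15)/(P₁+P₂) = 7.596 ft.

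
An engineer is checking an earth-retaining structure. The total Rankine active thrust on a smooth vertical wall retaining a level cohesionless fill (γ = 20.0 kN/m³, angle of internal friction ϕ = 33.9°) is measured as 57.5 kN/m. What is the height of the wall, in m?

K_a = 0.2839. P_a = ½ K_a γ H² ⇒ H = √(2P_a/(K_a γ)).
H = √(2×57.5/(0.2839×20.0)) = 4.500 m.

4.50 m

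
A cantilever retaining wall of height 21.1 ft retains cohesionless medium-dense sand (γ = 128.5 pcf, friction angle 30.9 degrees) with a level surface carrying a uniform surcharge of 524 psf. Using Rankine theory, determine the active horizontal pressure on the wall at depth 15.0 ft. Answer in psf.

788 psf

K_a = (1 − sin φ)/(1 + sin φ) = 0.3214.
σ_v = γz + q = 128.5 × 15.0 + 524 = 2452 psf.
σ_h = K_a σ_v = 0.3214 × 2452 = 787.9 psf.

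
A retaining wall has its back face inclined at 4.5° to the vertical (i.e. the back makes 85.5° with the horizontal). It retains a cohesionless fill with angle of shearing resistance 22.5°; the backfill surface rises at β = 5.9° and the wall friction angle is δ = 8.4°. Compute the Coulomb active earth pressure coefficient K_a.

0.485

K_a = sin²(α+φ) / [sin²α · sin(α−δ) · (1 + √{sin(φ+δ)sin(φ−β) / (sin(α−δ)sin(α+β))})²].
With α = 85.5°, φ = 22.5°, δ = 8.4°, β = 5.9°: K_a = 0.4846.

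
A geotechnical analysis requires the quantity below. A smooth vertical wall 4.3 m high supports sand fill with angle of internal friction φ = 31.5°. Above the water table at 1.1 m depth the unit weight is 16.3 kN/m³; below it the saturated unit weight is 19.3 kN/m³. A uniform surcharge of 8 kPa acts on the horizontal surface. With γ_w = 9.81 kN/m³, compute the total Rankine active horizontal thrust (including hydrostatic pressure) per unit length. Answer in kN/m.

K_a = tan²(45° − φ/2) = 0.3136.
γ' = 19.3 − 9.81 = 9.490 kN/m³. h₂ = H − d_w = 3.2 m.
σ'_h: at surface K_a·q = 2.509; at WT K_a(q+γd_w) = 8.132; at base K_a(q+γd_w+γ'h₂) = 17.66 kPa.
P₁ = ½(2.509+8.132)×1.1 = 5.853; P₂ = ½(8.132+17.66)×3.2 = 41.26; P_w = ½γ_w h₂² = 50.23.
Total = 5.853+41.26+50.23 = 97.34 kN/m.

97.3 kN/m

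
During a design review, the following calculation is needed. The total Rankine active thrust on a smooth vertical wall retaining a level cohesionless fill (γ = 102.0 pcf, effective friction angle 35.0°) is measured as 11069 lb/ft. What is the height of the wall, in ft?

28.3 ft

K_a = 0.2710. P_a = ½ K_a γ H² ⇒ H = √(2P_a/(K_a γ)).
H = √(2×11069/(0.2710×102.0)) = 28.30 ft.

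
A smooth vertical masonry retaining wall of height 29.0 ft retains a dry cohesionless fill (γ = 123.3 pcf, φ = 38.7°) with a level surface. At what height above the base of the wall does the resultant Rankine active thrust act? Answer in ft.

K_a = 0.2306.
The pressure distribution is triangular, so the resultant acts at H/3 above the base = 29.0/3 = 9.667 ft.

9.67 ft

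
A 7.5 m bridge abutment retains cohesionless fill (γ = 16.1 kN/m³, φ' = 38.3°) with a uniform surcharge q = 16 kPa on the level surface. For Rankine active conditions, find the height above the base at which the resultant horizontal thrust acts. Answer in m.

2.76 m

K_a = 0.2347.
Triangular part P₁ = ½K_aγH² = 106.3 at H/3 = 2.500 m; rectangular part P₂ = K_a q H = 28.17 at H/2 = 3.750 m.
ȳ = (P₁·2.500 + P₂·3.750)/(P₁+P₂) = 2.762 m.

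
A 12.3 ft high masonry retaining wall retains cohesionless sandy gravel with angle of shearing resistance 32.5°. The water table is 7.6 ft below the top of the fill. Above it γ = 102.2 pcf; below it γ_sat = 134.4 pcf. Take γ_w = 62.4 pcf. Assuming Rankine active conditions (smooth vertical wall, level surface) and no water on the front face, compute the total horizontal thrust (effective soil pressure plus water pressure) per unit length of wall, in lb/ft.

K_a = tan²(45° − φ/2) = 0.3010.
γ' = 134.4 − 62.4 = 72.00 pcf. Depth below WT = 4.7 ft.
σ'_h at WT = K_a γ d_w = 233.8 psf; at base = 233.8 + K_a γ' × 4.7 = 335.6 psf.
P₁ (0–7.6 ft) = ½×233.8×7.6 = 888.4. P₂ (7.6–12.3 ft) = ½(233.8+335.6)×4.7 = 1338.
P_w = ½ γ_w h₂² = 0.5×62.4×4.7² = 689.2. Total = 888.4+1338+689.2 = 2916 lb/ft.

2920 lb/ft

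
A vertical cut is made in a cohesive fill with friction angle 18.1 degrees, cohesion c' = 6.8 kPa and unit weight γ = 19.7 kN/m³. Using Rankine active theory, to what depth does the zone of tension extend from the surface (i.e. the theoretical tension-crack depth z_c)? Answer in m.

K_a = tan²(45° − 18.1°/2) = 0.5259; √K_a = 0.7252.
The active pressure is zero where K_a γ z = 2c√K_a, so z_c = 2c/(γ√K_a) = 2×6.8/(19.7×0.7252) = 0.9519 m.

0.952 m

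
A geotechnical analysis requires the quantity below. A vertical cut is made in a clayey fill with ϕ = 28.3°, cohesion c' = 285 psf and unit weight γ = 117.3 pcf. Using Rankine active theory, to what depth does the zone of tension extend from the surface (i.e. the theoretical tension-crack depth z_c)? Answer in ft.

8.14 ft

K_a = tan²(45° − 28.3°/2) = 0.3568; √K_a = 0.5973.
The active pressure is zero where K_a γ z = 2c√K_a, so z_c = 2c/(γ√K_a) = 2×285/(117.3×0.5973) = 8.135 ft.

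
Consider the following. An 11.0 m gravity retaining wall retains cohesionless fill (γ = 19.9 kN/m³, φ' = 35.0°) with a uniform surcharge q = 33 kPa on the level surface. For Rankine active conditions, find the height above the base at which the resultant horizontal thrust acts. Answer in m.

4.09 m

K_a = 0.2710.
Triangular part P₁ = ½K_aγH² = 326.3 at H/3 = 3.667 m; rectangular part P₂ = K_a q H = 98.37 at H/2 = 5.500 m.
ȳ = (P₁·3.667 + P₂·5.500)/(P₁+P₂) = 4.091 m.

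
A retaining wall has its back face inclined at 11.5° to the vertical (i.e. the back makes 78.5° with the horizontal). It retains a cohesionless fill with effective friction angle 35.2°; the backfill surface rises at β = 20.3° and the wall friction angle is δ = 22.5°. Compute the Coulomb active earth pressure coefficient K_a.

K_a = sin²(α+φ) / [sin²α · sin(α−δ) · (1 + √{sin(φ+δ)sin(φ−β) / (sin(α−δ)sin(α+β))})²].
With α = 78.5°, φ = 35.2°, δ = 22.5°, β = 20.3°: K_a = 0.4588.

0.459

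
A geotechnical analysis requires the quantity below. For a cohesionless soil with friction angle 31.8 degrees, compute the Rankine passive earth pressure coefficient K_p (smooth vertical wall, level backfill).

3.23

K_p = (1 + sin φ)/(1 − sin φ) = tan²(45° + 31.8°/2) = 3.228.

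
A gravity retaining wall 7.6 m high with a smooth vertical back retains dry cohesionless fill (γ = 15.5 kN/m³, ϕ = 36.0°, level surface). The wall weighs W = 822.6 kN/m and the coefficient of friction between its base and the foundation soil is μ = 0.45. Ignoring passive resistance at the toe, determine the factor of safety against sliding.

K_a = tan²(45° − 36.0°/2) = 0.2596.
P_a = ½K_aγH² = 0.5×0.2596×15.5×7.6² = 116.2 kN/m, acting at H/3 = 2.533 m above the base.
FS_sliding = μW / P_a = 0.45×822.6 / 116.2 = 3.185.

3.19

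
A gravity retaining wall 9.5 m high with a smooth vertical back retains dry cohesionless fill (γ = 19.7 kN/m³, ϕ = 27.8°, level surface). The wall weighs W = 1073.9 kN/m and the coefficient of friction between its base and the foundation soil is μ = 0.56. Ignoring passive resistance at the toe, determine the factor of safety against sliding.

1.86

K_a = tan²(45° − 27.8°/2) = 0.3639.
P_a = ½K_aγH² = 0.5×0.3639×19.7×9.5² = 323.5 kN/m, acting at H/3 = 3.167 m above the base.
FS_sliding = μW / P_a = 0.56×1073.9 / 323.5 = 1.859.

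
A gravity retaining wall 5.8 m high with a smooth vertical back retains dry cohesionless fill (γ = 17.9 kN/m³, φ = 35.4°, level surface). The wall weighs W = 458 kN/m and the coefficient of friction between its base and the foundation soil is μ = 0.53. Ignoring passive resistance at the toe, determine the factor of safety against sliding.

3.03

K_a = tan²(45° − 35.4°/2) = 0.2664.
P_a = ½K_aγH² = 0.5×0.2664×17.9×5.8² = 80.21 kN/m, acting at H/3 = 1.933 m above the base.
FS_sliding = μW / P_a = 0.53×458 / 80.21 = 3.026.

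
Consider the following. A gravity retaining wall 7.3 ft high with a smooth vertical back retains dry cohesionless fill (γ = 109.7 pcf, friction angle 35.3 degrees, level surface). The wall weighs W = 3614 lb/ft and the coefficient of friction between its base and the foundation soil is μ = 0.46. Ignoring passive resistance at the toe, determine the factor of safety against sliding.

2.13

K_a = tan²(45° − 35.3°/2) = 0.2675.
P_a = ½K_aγH² = 0.5×0.2675×109.7×7.3² = 782.0 lb/ft, acting at H/3 = 2.433 ft above the base.
FS_sliding = μW / P_a = 0.46×3614 / 782.0 = 2.126.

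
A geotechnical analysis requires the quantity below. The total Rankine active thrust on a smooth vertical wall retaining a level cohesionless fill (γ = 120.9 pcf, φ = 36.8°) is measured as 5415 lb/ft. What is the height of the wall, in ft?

K_a = 0.2508. P_a = ½ K_a γ H² ⇒ H = √(2P_a/(K_a γ)).
H = √(2×5415/(0.2508×120.9)) = 18.90 ft.

18.9 ft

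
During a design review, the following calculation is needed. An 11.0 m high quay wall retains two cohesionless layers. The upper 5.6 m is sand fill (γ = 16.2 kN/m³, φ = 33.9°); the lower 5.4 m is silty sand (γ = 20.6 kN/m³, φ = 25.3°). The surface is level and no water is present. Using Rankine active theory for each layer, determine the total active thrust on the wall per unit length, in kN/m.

389 kN/m

K_a1 = tan²(45°−33.9°/2) = 0.2839; K_a2 = tan²(45°−25.3°/2) = 0.4012.
Layer 1: σ at base = K_a1 γ₁ h₁ = 25.76 kPa; P₁ = ½×25.76×5.6 = 72.12.
Layer 2: σ_v at top = γ₁h₁ = 90.72; σ_h top = K_a2×90.72 = 36.40; σ_h base = K_a2×(90.72+20.6×5.4) = 81.02.
P₂ = ½(36.40+81.02)×5.4 = 317.0. Total P_a = 72.12+317.0 = 389.2 kN/m.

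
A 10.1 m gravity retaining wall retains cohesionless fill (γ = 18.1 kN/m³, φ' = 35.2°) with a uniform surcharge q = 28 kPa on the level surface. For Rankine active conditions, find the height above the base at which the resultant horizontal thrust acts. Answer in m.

3.76 m

K_a = 0.2687.
Triangular part P₁ = ½K_aγH² = 248.0 at H/3 = 3.367 m; rectangular part P₂ = K_a q H = 75.98 at H/2 = 5.050 m.
ȳ = (P₁·3.367 + P₂·5.050)/(P₁+P₂) = 3.761 m.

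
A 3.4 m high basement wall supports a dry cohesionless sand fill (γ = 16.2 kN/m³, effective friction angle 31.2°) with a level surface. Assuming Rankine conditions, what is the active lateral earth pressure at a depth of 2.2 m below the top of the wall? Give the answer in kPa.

11.3 kPa

K_a = (1 − sin φ)/(1 + sin φ) = 0.3175.
σ_h = K_a γ z = 0.3175 × 16.2 × 2.2 = 11.32 kPa.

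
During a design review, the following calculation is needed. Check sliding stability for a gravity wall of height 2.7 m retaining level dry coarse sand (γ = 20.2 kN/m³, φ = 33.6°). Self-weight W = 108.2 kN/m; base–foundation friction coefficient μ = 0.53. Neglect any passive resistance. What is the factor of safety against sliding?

K_a = tan²(45° − 33.6°/2) = 0.2875.
P_a = ½K_aγH² = 0.5×0.2875×20.2×2.7² = 21.17 kN/m, acting at H/3 = 0.9000 m above the base.
FS_sliding = μW / P_a = 0.53×108.2 / 21.17 = 2.709.

2.71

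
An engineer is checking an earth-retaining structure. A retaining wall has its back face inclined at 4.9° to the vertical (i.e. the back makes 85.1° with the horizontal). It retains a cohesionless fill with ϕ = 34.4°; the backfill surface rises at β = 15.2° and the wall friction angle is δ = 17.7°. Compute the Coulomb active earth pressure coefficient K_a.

0.351

K_a = sin²(α+φ) / [sin²α · sin(α−δ) · (1 + √{sin(φ+δ)sin(φ−β) / (sin(α−δ)sin(α+β))})²].
With α = 85.1°, φ = 34.4°, δ = 17.7°, β = 15.2°: K_a = 0.3510.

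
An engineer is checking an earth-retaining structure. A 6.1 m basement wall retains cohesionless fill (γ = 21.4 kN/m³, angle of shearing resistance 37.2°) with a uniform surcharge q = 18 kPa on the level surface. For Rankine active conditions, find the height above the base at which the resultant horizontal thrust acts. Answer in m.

K_a = 0.2464.
Triangular part P₁ = ½K_aγH² = 98.11 at H/3 = 2.033 m; rectangular part P₂ = K_a q H = 27.06 at H/2 = 3.050 m.
ȳ = (P₁·2.033 + P₂·3.050)/(P₁+P₂) = 2.253 m.

2.25 m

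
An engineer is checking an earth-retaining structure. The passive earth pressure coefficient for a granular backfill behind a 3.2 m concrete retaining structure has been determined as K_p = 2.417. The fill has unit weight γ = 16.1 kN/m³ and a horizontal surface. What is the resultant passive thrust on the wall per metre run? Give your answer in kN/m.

P = ½ K_p γ H² = 0.5 × 2.417 × 16.1 × 3.2² = 199.2 kN/m.

199 kN/m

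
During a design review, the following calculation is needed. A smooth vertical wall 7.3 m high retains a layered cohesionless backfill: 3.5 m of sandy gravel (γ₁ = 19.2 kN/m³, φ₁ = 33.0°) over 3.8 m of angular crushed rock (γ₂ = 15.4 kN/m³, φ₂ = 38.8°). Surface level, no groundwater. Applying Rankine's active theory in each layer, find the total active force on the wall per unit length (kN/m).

119 kN/m

K_a1 = tan²(45°−33.0°/2) = 0.2948; K_a2 = tan²(45°−38.8°/2) = 0.2296.
Layer 1: σ at base = K_a1 γ₁ h₁ = 19.81 kPa; P₁ = ½×19.81×3.5 = 34.67.
Layer 2: σ_v at top = γ₁h₁ = 67.20; σ_h top = K_a2×67.20 = 15.43; σ_h base = K_a2×(67.20+15.4×3.8) = 28.86.
P₂ = ½(15.43+28.86)×3.8 = 84.14. Total P_a = 34.67+84.14 = 118.8 kN/m.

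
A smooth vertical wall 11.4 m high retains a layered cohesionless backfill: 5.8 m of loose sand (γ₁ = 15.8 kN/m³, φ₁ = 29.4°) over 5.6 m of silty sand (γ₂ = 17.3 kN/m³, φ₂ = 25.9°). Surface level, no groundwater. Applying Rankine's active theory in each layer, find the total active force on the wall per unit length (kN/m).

K_a1 = tan²(45°−29.4°/2) = 0.3415; K_a2 = tan²(45°−25.9°/2) = 0.3920.
Layer 1: σ at base = K_a1 γ₁ h₁ = 31.29 kPa; P₁ = ½×31.29×5.8 = 90.75.
Layer 2: σ_v at top = γ₁h₁ = 91.64; σ_h top = K_a2×91.64 = 35.92; σ_h base = K_a2×(91.64+17.3×5.6) = 73.90.
P₂ = ½(35.92+73.90)×5.6 = 307.5. Total P_a = 90.75+307.5 = 398.2 kN/m.

398 kN/m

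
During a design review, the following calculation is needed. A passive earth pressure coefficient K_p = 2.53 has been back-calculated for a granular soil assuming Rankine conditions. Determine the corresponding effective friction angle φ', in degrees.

25.7°

K_p = (1+sin φ)/(1−sin φ) ⇒ sin φ = (K_p − 1)/(K_p + 1) = 0.4334.
φ = arcsin(0.4334) = 25.69°.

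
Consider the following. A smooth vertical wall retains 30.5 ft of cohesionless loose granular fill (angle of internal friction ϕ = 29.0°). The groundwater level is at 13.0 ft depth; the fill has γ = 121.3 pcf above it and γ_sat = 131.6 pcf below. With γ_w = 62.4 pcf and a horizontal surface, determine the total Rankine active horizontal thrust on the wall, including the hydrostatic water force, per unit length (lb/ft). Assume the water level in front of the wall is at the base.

26400 lb/ft

K_a = tan²(45° − φ/2) = 0.3470.
γ' = 131.6 − 62.4 = 69.20 pcf. Depth below WT = 17.5 ft.
σ'_h at WT = K_a γ d_w = 547.1 psf; at base = 547.1 + K_a γ' × 17.5 = 967.3 psf.
P₁ (0–13.0 ft) = ½×547.1×13.0 = 3556. P₂ (13.0–30.5 ft) = ½(547.1+967.3)×17.5 = 13250.
P_w = ½ γ_w h₂² = 0.5×62.4×17.5² = 9555. Total = 3556+13250+9555 = 26360 lb/ft.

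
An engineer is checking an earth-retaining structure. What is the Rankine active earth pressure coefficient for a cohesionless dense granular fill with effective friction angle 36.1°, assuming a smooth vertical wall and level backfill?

0.258

K_a = tan²(45° − φ/2) = tan²(26.95°) = 0.2585.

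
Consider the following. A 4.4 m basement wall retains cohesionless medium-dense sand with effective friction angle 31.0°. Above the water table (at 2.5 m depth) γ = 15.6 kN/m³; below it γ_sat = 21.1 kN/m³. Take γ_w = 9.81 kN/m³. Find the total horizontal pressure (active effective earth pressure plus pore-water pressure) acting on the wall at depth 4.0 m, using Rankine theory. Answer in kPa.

32.6 kPa

K_a = (1 − sin φ)/(1 + sin φ) = 0.3201.
γ' = 21.1 − 9.81 = 11.29 kN/m³.
Effective vertical stress at 4.0 m: σ'_v = 15.6×2.5 + 11.29×1.50 = 55.94 kPa.
σ'_h = K_a σ'_v = 0.3201 × 55.94 = 17.90 kPa; u = γ_w × 1.50 = 14.71 kPa.
Total σ_h = 17.90 + 14.71 = 32.62 kPa.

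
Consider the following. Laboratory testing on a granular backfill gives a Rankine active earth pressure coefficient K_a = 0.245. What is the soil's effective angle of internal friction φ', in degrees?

37.3°

K_a = tan²(45° − φ/2) ⇒ 45° − φ/2 = arctan(√0.245) = 26.33°.
φ = 2(45° − 26.33°) = 37.33°.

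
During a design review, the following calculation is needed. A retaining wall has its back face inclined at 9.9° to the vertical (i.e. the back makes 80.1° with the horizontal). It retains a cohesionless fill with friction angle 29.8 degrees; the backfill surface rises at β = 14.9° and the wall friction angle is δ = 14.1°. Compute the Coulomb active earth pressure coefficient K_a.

0.479

K_a = sin²(α+φ) / [sin²α · sin(α−δ) · (1 + √{sin(φ+δ)sin(φ−β) / (sin(α−δ)sin(α+β))})²].
With α = 80.1°, φ = 29.8°, δ = 14.1°, β = 14.9°: K_a = 0.4792.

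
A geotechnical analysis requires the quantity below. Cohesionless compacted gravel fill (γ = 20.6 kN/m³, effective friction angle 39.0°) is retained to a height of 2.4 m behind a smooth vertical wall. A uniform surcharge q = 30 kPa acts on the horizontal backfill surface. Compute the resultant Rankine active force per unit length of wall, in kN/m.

K_a = tan²(45° − φ/2) = 0.2275.
Soil triangle: ½ K_a γ H² = 0.5×0.2275×20.6×2.4² = 13.50 kN/m.
Surcharge rectangle: K_a q H = 0.2275×30×2.4 = 16.38 kN/m.
Total = 13.50 + 16.38 = 29.88 kN/m.

29.9 kN/m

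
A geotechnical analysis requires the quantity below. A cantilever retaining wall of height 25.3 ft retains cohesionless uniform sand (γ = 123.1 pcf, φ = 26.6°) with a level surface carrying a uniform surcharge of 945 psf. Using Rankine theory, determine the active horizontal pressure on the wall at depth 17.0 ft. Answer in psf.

1160 psf

K_a = (1 − sin φ)/(1 + sin φ) = 0.3814.
σ_v = γz + q = 123.1 × 17.0 + 945 = 3038 psf.
σ_h = K_a σ_v = 0.3814 × 3038 = 1159 psf.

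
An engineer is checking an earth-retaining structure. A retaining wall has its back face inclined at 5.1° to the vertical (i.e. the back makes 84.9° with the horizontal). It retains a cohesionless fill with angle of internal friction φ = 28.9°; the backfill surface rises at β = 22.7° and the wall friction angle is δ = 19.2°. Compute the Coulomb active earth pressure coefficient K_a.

K_a = sin²(α+φ) / [sin²α · sin(α−δ) · (1 + √{sin(φ+δ)sin(φ−β) / (sin(α−δ)sin(α+β))})²].
With α = 84.9°, φ = 28.9°, δ = 19.2°, β = 22.7°: K_a = 0.5443.

0.544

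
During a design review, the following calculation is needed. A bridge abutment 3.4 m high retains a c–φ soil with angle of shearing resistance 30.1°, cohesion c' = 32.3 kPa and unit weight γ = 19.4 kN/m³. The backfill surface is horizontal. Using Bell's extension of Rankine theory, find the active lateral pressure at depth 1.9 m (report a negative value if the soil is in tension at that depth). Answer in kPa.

-25.0 kPa

K_a = (1 − sin φ)/(1 + sin φ) = 0.3320.
σ_a = K_a γ z − 2c√K_a = 0.3320×19.4×1.9 − 2×32.3×0.5762 = -24.98 kPa.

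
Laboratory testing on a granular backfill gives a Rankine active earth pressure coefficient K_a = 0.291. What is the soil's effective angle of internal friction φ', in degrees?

K_a = tan²(45° − φ/2) ⇒ 45° − φ/2 = arctan(√0.291) = 28.34°.
φ = 2(45° − 28.34°) = 33.31°.

33.3°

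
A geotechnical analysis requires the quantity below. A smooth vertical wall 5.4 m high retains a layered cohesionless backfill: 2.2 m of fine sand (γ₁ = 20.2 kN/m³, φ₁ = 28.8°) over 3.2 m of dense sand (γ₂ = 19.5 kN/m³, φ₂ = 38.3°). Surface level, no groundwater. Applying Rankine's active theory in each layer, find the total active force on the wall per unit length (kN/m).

K_a1 = tan²(45°−28.8°/2) = 0.3498; K_a2 = tan²(45°−38.3°/2) = 0.2347.
Layer 1: σ at base = K_a1 γ₁ h₁ = 15.54 kPa; P₁ = ½×15.54×2.2 = 17.10.
Layer 2: σ_v at top = γ₁h₁ = 44.44; σ_h top = K_a2×44.44 = 10.43; σ_h base = K_a2×(44.44+19.5×3.2) = 25.08.
P₂ = ½(10.43+25.08)×3.2 = 56.82. Total P_a = 17.10+56.82 = 73.91 kN/m.

73.9 kN/m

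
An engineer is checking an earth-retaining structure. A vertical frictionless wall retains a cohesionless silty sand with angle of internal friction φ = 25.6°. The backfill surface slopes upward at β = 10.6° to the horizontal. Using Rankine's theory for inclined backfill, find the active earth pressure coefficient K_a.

0.424

K_a = cos β · (cos β − √(cos²β − cos²φ)) / (cos β + √(cos²β − cos²φ)).
cos β = 0.9829, cos φ = 0.9018, √(cos²β − cos²φ) = 0.3910.
K_a = 0.9829 × (0.9829 − 0.3910)/(0.9829 + 0.3910) = 0.4235.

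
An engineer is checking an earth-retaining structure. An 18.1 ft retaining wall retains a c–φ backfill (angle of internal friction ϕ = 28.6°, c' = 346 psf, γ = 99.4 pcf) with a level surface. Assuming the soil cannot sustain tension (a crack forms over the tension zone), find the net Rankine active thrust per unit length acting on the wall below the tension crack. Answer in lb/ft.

K_a = 0.3525; √K_a = 0.5938.
Tension-crack depth z_c = 2c/(γ√K_a) = 2×346/(99.4×0.5938) = 11.72 ft.
σ_a at base = K_a γ H − 2c√K_a = 0.3525×99.4×18.1 − 2×346×0.5938 = 223.4 psf.
P_a = ½ × 223.4 × (H − z_c) = 0.5×223.4×6.375 = 712.1 lb/ft.

712 lb/ft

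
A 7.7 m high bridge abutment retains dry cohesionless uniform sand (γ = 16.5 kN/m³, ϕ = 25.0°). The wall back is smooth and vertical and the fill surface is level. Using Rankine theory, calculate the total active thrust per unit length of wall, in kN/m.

199 kN/m

K_a = tan²(45° − φ/2) = 0.4059.
P_a = ½ K_a γ H² = 0.5 × 0.4059 × 16.5 × 7.7² = 198.5 kN/m.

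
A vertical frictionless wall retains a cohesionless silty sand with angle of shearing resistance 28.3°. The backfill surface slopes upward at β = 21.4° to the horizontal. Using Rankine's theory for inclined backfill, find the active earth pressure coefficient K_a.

0.474

K_a = cos β · (cos β − √(cos²β − cos²φ)) / (cos β + √(cos²β − cos²φ)).
cos β = 0.9311, cos φ = 0.8805, √(cos²β − cos²φ) = 0.3027.
K_a = 0.9311 × (0.9311 − 0.3027)/(0.9311 + 0.3027) = 0.4742.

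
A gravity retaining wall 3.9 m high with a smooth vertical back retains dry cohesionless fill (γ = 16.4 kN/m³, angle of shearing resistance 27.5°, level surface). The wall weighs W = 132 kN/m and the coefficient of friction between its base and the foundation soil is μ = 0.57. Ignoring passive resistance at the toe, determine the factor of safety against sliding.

1.64

K_a = tan²(45° − 27.5°/2) = 0.3682.
P_a = ½K_aγH² = 0.5×0.3682×16.4×3.9² = 45.93 kN/m, acting at H/3 = 1.300 m above the base.
FS_sliding = μW / P_a = 0.57×132 / 45.93 = 1.638.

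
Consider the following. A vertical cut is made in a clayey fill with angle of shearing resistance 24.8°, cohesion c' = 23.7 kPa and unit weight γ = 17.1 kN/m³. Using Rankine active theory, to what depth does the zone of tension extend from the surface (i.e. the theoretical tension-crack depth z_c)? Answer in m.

4.33 m

K_a = tan²(45° − 24.8°/2) = 0.4090; √K_a = 0.6395.
The active pressure is zero where K_a γ z = 2c√K_a, so z_c = 2c/(γ√K_a) = 2×23.7/(17.1×0.6395) = 4.334 m.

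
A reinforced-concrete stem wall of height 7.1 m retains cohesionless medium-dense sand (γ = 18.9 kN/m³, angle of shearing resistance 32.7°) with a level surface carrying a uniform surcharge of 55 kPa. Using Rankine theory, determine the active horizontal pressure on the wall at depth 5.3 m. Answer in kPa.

46.3 kPa

K_a = (1 − sin φ)/(1 + sin φ) = 0.2985.
σ_v = γz + q = 18.9 × 5.3 + 55 = 155.2 kPa.
σ_h = K_a σ_v = 0.2985 × 155.2 = 46.32 kPa.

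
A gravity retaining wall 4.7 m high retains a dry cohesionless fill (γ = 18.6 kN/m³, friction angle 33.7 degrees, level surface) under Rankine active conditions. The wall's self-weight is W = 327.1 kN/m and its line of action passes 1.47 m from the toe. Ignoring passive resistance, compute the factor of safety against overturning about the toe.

5.22

K_a = tan²(45° − 33.7°/2) = 0.2863.
P_a = ½K_aγH² = 0.5×0.2863×18.6×4.7² = 58.82 kN/m, acting at H/3 = 1.567 m above the base.
Overturning moment M_o = P_a × H/3 = 58.82 × 1.567 = 92.15.
Resisting moment M_r = W × 1.47 = 327.1 × 1.47 = 480.8.
FS_overturning = M_r/M_o = 480.8/92.15 = 5.218.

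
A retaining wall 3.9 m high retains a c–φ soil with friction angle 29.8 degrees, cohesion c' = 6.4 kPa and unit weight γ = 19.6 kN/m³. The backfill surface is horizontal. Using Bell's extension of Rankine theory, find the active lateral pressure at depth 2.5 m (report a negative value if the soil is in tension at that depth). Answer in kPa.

9.05 kPa

K_a = (1 − sin φ)/(1 + sin φ) = 0.3360.
σ_a = K_a γ z − 2c√K_a = 0.3360×19.6×2.5 − 2×6.4×0.5797 = 9.046 kPa.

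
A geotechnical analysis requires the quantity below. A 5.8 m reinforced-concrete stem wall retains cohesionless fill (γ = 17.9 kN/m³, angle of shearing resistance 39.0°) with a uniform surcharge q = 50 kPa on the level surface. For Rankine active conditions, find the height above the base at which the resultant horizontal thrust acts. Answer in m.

K_a = 0.2275.
Triangular part P₁ = ½K_aγH² = 68.50 at H/3 = 1.933 m; rectangular part P₂ = K_a q H = 65.98 at H/2 = 2.900 m.
ȳ = (P₁·1.933 + P₂·2.900)/(P₁+P₂) = 2.408 m.

2.41 m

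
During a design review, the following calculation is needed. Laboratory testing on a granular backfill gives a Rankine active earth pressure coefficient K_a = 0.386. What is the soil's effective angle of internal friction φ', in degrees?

26.3°

K_a = tan²(45° − φ/2) ⇒ 45° − φ/2 = arctan(√0.386) = 31.85°.
φ = 2(45° − 31.85°) = 26.30°.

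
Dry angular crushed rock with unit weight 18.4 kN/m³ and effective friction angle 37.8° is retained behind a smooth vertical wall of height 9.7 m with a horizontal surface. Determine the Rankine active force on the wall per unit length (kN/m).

208 kN/m

K_a = tan²(45° − φ/2) = 0.2400.
P_a = ½ K_a γ H² = 0.5 × 0.2400 × 18.4 × 9.7² = 207.7 kN/m.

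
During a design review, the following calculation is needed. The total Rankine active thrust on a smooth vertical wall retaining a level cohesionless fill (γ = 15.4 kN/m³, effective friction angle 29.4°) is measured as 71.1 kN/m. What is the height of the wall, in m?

5.20 m

K_a = 0.3415. P_a = ½ K_a γ H² ⇒ H = √(2P_a/(K_a γ)).
H = √(2×71.1/(0.3415×15.4)) = 5.200 m.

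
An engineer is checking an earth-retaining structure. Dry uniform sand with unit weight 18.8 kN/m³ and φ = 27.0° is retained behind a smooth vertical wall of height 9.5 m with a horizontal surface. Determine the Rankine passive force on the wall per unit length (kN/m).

2260 kN/m

K_p = tan²(45° + φ/2) = 2.663.
P_p = ½ K_p γ H² = 0.5 × 2.663 × 18.8 × 9.5² = 2259 kN/m.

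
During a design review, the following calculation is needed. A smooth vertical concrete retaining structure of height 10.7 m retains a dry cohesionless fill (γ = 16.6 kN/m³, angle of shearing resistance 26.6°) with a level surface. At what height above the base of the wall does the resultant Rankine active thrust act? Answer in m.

K_a = 0.3814.
The pressure distribution is triangular, so the resultant acts at H/3 above the base = 10.7/3 = 3.567 m.

3.57 m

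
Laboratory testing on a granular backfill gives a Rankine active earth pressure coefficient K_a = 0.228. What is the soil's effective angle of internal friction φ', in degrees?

K_a = tan²(45° − φ/2) ⇒ 45° − φ/2 = arctan(√0.228) = 25.52°.
φ = 2(45° − 25.52°) = 38.95°.

39.0°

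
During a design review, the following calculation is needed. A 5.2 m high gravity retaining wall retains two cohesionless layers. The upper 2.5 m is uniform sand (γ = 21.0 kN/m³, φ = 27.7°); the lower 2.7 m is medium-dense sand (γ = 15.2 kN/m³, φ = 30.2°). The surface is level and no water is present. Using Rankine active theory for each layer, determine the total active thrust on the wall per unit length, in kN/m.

89.2 kN/m

K_a1 = tan²(45°−27.7°/2) = 0.3653; K_a2 = tan²(45°−30.2°/2) = 0.3307.
Layer 1: σ at base = K_a1 γ₁ h₁ = 19.18 kPa; P₁ = ½×19.18×2.5 = 23.98.
Layer 2: σ_v at top = γ₁h₁ = 52.50; σ_h top = K_a2×52.50 = 17.36; σ_h base = K_a2×(52.50+15.2×2.7) = 30.93.
P₂ = ½(17.36+30.93)×2.7 = 65.19. Total P_a = 23.98+65.19 = 89.16 kN/m.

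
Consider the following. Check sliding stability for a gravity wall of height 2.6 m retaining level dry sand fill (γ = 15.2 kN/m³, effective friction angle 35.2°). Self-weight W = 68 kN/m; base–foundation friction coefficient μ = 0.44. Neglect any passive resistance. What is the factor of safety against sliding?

K_a = tan²(45° − 35.2°/2) = 0.2687.
P_a = ½K_aγH² = 0.5×0.2687×15.2×2.6² = 13.80 kN/m, acting at H/3 = 0.8667 m above the base.
FS_sliding = μW / P_a = 0.44×68 / 13.80 = 2.167.

2.17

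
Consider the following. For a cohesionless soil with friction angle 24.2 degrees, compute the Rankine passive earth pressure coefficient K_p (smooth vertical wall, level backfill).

K_p = (1 + sin φ)/(1 − sin φ) = tan²(45° + 24.2°/2) = 2.389.

2.39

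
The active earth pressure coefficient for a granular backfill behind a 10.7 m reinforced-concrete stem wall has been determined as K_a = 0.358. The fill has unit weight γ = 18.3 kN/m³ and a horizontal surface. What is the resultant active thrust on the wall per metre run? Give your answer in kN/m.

375 kN/m

P = ½ K_a γ H² = 0.5 × 0.358 × 18.3 × 10.7² = 375.0 kN/m.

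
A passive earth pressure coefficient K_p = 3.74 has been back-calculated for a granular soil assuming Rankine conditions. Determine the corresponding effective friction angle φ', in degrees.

K_p = (1+sin φ)/(1−sin φ) ⇒ sin φ = (K_p − 1)/(K_p + 1) = 0.5781.
φ = arcsin(0.5781) = 35.31°.

35.3°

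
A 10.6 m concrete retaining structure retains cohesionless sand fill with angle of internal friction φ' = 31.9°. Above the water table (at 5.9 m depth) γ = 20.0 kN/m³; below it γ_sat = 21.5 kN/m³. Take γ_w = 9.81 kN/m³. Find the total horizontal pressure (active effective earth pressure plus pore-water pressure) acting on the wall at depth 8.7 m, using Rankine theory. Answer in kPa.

74.0 kPa

K_a = (1 − sin φ)/(1 + sin φ) = 0.3085.
γ' = 21.5 − 9.81 = 11.69 kN/m³.
Effective vertical stress at 8.7 m: σ'_v = 20.0×5.9 + 11.69×2.80 = 150.7 kPa.
σ'_h = K_a σ'_v = 0.3085 × 150.7 = 46.50 kPa; u = γ_w × 2.80 = 27.47 kPa.
Total σ_h = 46.50 + 27.47 = 73.97 kPa.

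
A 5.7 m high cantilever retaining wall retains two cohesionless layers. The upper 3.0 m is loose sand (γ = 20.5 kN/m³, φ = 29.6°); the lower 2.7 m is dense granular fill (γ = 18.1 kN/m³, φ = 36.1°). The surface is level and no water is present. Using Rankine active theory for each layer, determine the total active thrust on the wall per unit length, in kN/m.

91.2 kN/m

K_a1 = tan²(45°−29.6°/2) = 0.3387; K_a2 = tan²(45°−36.1°/2) = 0.2585.
Layer 1: σ at base = K_a1 γ₁ h₁ = 20.83 kPa; P₁ = ½×20.83×3.0 = 31.25.
Layer 2: σ_v at top = γ₁h₁ = 61.50; σ_h top = K_a2×61.50 = 15.90; σ_h base = K_a2×(61.50+18.1×2.7) = 28.53.
P₂ = ½(15.90+28.53)×2.7 = 59.98. Total P_a = 31.25+59.98 = 91.23 kN/m.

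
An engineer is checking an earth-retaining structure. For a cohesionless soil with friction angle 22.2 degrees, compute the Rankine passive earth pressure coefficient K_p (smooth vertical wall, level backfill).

2.21

K_p = (1 + sin φ)/(1 − sin φ) = tan²(45° + 22.2°/2) = 2.215.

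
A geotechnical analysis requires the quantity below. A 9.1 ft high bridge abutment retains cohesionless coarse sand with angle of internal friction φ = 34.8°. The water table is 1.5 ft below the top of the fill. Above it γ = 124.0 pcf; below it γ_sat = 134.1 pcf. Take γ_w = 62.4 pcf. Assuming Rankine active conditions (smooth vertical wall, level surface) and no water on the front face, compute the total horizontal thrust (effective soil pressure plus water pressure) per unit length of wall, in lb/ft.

K_a = tan²(45° − φ/2) = 0.2733.
γ' = 134.1 − 62.4 = 71.70 pcf. Depth below WT = 7.6 ft.
σ'_h at WT = K_a γ d_w = 50.84 psf; at base = 50.84 + K_a γ' × 7.6 = 199.8 psf.
P₁ (0–1.5 ft) = ½×50.84×1.5 = 38.13. P₂ (1.5–9.1 ft) = ½(50.84+199.8)×7.6 = 952.3.
P_w = ½ γ_w h₂² = 0.5×62.4×7.6² = 1802. Total = 38.13+952.3+1802 = 2793 lb/ft.

2790 lb/ft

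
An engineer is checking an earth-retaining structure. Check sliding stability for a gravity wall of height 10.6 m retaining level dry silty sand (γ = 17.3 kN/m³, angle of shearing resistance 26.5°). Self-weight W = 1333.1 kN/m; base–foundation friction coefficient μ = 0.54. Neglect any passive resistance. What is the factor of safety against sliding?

K_a = tan²(45° − 26.5°/2) = 0.3829.
P_a = ½K_aγH² = 0.5×0.3829×17.3×10.6² = 372.2 kN/m, acting at H/3 = 3.533 m above the base.
FS_sliding = μW / P_a = 0.54×1333.1 / 372.2 = 1.934.

1.93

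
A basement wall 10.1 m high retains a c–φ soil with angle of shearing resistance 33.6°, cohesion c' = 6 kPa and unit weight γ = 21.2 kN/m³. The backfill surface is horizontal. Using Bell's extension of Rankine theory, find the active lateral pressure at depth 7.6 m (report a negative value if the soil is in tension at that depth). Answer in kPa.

39.9 kPa

K_a = (1 − sin φ)/(1 + sin φ) = 0.2875.
σ_a = K_a γ z − 2c√K_a = 0.2875×21.2×7.6 − 2×6×0.5362 = 39.89 kPa.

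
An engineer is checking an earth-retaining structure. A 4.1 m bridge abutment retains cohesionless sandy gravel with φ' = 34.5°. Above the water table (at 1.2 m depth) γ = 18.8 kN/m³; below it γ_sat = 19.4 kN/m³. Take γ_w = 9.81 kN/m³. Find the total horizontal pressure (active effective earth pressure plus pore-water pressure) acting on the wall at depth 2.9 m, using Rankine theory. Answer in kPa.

27.4 kPa

K_a = (1 − sin φ)/(1 + sin φ) = 0.2768.
γ' = 19.4 − 9.81 = 9.590 kN/m³.
Effective vertical stress at 2.9 m: σ'_v = 18.8×1.2 + 9.590×1.70 = 38.86 kPa.
σ'_h = K_a σ'_v = 0.2768 × 38.86 = 10.76 kPa; u = γ_w × 1.70 = 16.68 kPa.
Total σ_h = 10.76 + 16.68 = 27.43 kPa.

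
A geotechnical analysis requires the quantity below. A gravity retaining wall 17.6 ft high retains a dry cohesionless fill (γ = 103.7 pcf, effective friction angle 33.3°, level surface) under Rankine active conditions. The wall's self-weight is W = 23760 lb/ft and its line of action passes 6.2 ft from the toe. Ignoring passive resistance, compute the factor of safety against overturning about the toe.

K_a = tan²(45° − 33.3°/2) = 0.2911.
P_a = ½K_aγH² = 0.5×0.2911×103.7×17.6² = 4676 lb/ft, acting at H/3 = 5.867 ft above the base.
Overturning moment M_o = P_a × H/3 = 4676 × 5.867 = 27430.
Resisting moment M_r = W × 6.2 = 23760 × 6.2 = 147300.
FS_overturning = M_r/M_o = 147300/27430 = 5.370.

5.37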